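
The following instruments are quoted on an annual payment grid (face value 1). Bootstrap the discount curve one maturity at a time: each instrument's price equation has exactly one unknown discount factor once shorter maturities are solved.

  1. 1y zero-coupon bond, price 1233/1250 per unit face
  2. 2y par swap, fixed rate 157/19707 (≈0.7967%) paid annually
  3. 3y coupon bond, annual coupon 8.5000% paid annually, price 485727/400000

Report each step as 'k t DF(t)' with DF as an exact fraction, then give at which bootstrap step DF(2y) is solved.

step 1 [1y] zero: DF = P = 1233/1250 ≈ 0.986400
step 2 [2y] swap r/1=157/19707: DF=(1 − 157/19707·(0.986400))/(1+157/19707) = 9843/10000 ≈ 0.984300
step 3 [3y] bond c/1=17/200: DF=(485727/400000 − 17/200·(0.986400+0.984300))/(1+17/200) = 603/625 ≈ 0.964800

1 1 1233/1250
2 2 9843/10000
3 3 603/625
DF(2y) is solved at step 2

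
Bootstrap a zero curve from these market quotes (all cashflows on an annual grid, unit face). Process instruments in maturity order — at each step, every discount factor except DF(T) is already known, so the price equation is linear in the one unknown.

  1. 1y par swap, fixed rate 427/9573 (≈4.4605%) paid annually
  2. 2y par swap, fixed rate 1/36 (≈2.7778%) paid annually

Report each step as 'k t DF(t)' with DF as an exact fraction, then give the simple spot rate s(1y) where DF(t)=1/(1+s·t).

step 1 [1y] swap r/1=427/9573: DF=(1 − 427/9573·(0))/(1+427/9573) = 9573/10000 ≈ 0.957300
step 2 [2y] swap r/1=1/36: DF=(1 − 1/36·(0.957300))/(1+1/36) = 9471/10000 ≈ 0.947100

1 1 9573/10000
2 2 9471/10000
s(1y) = (1/(9573/10000) − 1)/(1) = 427/9573 ≈ 4.4605%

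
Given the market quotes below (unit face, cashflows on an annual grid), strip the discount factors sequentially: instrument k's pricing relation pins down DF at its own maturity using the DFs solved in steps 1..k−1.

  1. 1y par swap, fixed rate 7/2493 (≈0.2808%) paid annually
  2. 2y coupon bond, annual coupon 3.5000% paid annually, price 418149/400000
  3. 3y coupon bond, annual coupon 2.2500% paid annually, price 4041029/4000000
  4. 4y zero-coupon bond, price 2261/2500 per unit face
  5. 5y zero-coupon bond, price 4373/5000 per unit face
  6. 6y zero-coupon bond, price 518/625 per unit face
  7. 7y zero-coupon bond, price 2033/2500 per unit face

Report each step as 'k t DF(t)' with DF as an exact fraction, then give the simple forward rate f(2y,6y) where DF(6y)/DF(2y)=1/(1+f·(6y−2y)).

step 1 [1y] swap r/1=7/2493: DF=(1 − 7/2493·(0))/(1+7/2493) = 2493/2500 ≈ 0.997200
step 2 [2y] bond c/1=7/200: DF=(418149/400000 − 7/200·(0.997200))/(1+7/200) = 9763/10000 ≈ 0.976300
step 3 [3y] bond c/1=9/400: DF=(4041029/4000000 − 9/400·(0.997200+0.976300))/(1+9/400) = 4723/5000 ≈ 0.944600
step 4 [4y] zero: DF = P = 2261/2500 ≈ 0.904400
step 5 [5y] zero: DF = P = 4373/5000 ≈ 0.874600
step 6 [6y] zero: DF = P = 518/625 ≈ 0.828800
step 7 [7y] zero: DF = P = 2033/2500 ≈ 0.813200

1 1 2493/2500
2 2 9763/10000
3 3 4723/5000
4 4 2261/2500
5 5 4373/5000
6 6 518/625
7 7 2033/2500
f(2y,6y) = ((9763/10000)/(518/625) − 1)/(4) = 1475/33152 ≈ 4.4492%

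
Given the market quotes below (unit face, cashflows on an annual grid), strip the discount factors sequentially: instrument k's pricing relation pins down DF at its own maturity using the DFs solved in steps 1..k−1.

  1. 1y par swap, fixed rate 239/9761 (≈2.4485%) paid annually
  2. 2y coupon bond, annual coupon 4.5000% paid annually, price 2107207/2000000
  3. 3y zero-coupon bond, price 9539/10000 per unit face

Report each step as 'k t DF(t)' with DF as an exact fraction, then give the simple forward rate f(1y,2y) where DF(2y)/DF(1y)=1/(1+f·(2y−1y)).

1 1 9761/10000
2 2 4831/5000
3 3 9539/10000
f(1y,2y) = ((9761/10000)/(4831/5000) − 1)/(1) = 99/9662 ≈ 1.0246%

step 1 [1y] swap r/1=239/9761: DF=(1 − 239/9761·(0))/(1+239/9761) = 9761/10000 ≈ 0.976100
step 2 [2y] bond c/1=9/200: DF=(2107207/2000000 − 9/200·(0.976100))/(1+9/200) = 4831/5000 ≈ 0.966200
step 3 [3y] zero: DF = P = 9539/10000 ≈ 0.953900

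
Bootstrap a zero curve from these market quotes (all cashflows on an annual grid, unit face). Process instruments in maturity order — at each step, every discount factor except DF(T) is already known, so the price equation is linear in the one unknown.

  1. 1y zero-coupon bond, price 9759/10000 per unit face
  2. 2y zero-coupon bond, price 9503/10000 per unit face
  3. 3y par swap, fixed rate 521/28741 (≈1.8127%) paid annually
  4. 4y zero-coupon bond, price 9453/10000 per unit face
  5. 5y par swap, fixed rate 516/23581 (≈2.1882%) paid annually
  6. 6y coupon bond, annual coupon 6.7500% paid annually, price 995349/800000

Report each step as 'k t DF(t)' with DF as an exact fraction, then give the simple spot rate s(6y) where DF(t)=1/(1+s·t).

1 1 9759/10000
2 2 9503/10000
3 3 9479/10000
4 4 9453/10000
5 5 1121/1250
6 6 8673/10000
s(6y) = (1/(8673/10000) − 1)/(6) = 1327/52038 ≈ 2.5501%

step 1 [1y] zero: DF = P = 9759/10000 ≈ 0.975900
step 2 [2y] zero: DF = P = 9503/10000 ≈ 0.950300
step 3 [3y] swap r/1=521/28741: DF=(1 − 521/28741·(0.975900+0.950300))/(1+521/28741) = 9479/10000 ≈ 0.947900
step 4 [4y] zero: DF = P = 9453/10000 ≈ 0.945300
step 5 [5y] swap r/1=516/23581: DF=(1 − 516/23581·(0.975900+0.950300+0.947900+0.945300))/(1+516/23581) = 1121/1250 ≈ 0.896800
step 6 [6y] bond c/1=27/400: DF=(995349/800000 − 27/400·(0.975900+0.950300+0.947900+0.945300+0.896800))/(1+27/400) = 8673/10000 ≈ 0.867300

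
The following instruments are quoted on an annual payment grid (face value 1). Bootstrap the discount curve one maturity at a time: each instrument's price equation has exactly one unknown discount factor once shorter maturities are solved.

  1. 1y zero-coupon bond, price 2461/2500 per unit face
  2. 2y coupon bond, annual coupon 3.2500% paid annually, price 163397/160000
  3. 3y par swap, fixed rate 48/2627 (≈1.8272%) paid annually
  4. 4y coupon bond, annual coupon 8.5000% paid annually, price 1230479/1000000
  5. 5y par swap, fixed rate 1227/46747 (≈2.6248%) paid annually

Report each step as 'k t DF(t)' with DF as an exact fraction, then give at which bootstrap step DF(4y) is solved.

1 1 2461/2500
2 2 9581/10000
3 3 592/625
4 4 9077/10000
5 5 8773/10000
DF(4y) is solved at step 4

step 1 [1y] zero: DF = P = 2461/2500 ≈ 0.984400
step 2 [2y] bond c/1=13/400: DF=(163397/160000 − 13/400·(0.984400))/(1+13/400) = 9581/10000 ≈ 0.958100
step 3 [3y] swap r/1=48/2627: DF=(1 − 48/2627·(0.984400+0.958100))/(1+48/2627) = 592/625 ≈ 0.947200
step 4 [4y] bond c/1=17/200: DF=(1230479/1000000 − 17/200·(0.984400+0.958100+0.947200))/(1+17/200) = 9077/10000 ≈ 0.907700
step 5 [5y] swap r/1=1227/46747: DF=(1 − 1227/46747·(0.984400+0.958100+0.947200+0.907700))/(1+1227/46747) = 8773/10000 ≈ 0.877300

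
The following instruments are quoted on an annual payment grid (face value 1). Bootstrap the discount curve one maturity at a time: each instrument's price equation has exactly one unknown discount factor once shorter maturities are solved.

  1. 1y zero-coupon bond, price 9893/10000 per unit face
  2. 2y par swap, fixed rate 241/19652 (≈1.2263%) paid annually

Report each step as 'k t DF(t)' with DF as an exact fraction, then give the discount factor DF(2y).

step 1 [1y] zero: DF = P = 9893/10000 ≈ 0.989300
step 2 [2y] swap r/1=241/19652: DF=(1 − 241/19652·(0.989300))/(1+241/19652) = 9759/10000 ≈ 0.975900

1 1 9893/10000
2 2 9759/10000
DF(2y) = 9759/10000 ≈ 0.975900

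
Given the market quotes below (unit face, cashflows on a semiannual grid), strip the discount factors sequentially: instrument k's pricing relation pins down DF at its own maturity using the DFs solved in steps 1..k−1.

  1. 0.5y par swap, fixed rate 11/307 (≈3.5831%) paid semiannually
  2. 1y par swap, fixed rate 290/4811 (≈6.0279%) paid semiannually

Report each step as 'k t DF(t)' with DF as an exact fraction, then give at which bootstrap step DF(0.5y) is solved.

step 1 [0.5y] swap r/2=11/614: DF=(1 − 11/614·(0))/(1+11/614) = 614/625 ≈ 0.982400
step 2 [1y] swap r/2=145/4811: DF=(1 − 145/4811·(0.982400))/(1+145/4811) = 471/500 ≈ 0.942000

1 1/2 614/625
2 1 471/500
DF(0.5y) is solved at step 1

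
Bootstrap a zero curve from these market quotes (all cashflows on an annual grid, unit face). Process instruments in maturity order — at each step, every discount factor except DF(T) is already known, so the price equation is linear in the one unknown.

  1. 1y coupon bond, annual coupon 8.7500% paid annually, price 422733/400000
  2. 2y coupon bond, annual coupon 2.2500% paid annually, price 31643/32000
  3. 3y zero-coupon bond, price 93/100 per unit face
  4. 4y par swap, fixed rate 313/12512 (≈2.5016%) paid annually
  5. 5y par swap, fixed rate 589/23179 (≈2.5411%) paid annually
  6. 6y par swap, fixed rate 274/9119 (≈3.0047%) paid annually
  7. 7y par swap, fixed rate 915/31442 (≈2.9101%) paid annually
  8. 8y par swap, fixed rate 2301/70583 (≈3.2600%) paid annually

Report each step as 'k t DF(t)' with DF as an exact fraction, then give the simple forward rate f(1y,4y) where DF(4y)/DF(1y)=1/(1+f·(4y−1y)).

step 1 [1y] bond c/1=7/80: DF=(422733/400000 − 7/80·(0))/(1+7/80) = 4859/5000 ≈ 0.971800
step 2 [2y] bond c/1=9/400: DF=(31643/32000 − 9/400·(0.971800))/(1+9/400) = 9457/10000 ≈ 0.945700
step 3 [3y] zero: DF = P = 93/100 ≈ 0.930000
step 4 [4y] swap r/1=313/12512: DF=(1 − 313/12512·(0.971800+0.945700+0.930000))/(1+313/12512) = 9061/10000 ≈ 0.906100
step 5 [5y] swap r/1=589/23179: DF=(1 − 589/23179·(0.971800+0.945700+0.930000+0.906100))/(1+589/23179) = 4411/5000 ≈ 0.882200
step 6 [6y] swap r/1=274/9119: DF=(1 − 274/9119·(0.971800+0.945700+0.930000+0.906100+0.882200))/(1+274/9119) = 2089/2500 ≈ 0.835600
step 7 [7y] swap r/1=915/31442: DF=(1 − 915/31442·(0.971800+0.945700+0.930000+0.906100+0.882200+0.835600))/(1+915/31442) = 817/1000 ≈ 0.817000
step 8 [8y] swap r/1=2301/70583: DF=(1 − 2301/70583·(0.971800+0.945700+0.930000+0.906100+0.882200+0.835600+0.817000))/(1+2301/70583) = 7699/10000 ≈ 0.769900

1 1 4859/5000
2 2 9457/10000
3 3 93/100
4 4 9061/10000
5 5 4411/5000
6 6 2089/2500
7 7 817/1000
8 8 7699/10000
f(1y,4y) = ((4859/5000)/(9061/10000) − 1)/(3) = 219/9061 ≈ 2.4170%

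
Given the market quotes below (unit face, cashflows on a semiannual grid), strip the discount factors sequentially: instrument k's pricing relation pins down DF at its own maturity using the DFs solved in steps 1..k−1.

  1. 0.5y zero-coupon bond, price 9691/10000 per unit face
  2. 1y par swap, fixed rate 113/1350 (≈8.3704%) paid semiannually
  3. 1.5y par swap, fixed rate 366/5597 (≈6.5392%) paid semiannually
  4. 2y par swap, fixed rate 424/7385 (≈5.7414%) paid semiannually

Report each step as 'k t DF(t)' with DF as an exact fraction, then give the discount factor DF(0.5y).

1 1/2 9691/10000
2 1 9209/10000
3 3/2 1817/2000
4 2 447/500
DF(0.5y) = 9691/10000 ≈ 0.969100

step 1 [0.5y] zero: DF = P = 9691/10000 ≈ 0.969100
step 2 [1y] swap r/2=113/2700: DF=(1 − 113/2700·(0.969100))/(1+113/2700) = 9209/10000 ≈ 0.920900
step 3 [1.5y] swap r/2=183/5597: DF=(1 − 183/5597·(0.969100+0.920900))/(1+183/5597) = 1817/2000 ≈ 0.908500
step 4 [2y] swap r/2=212/7385: DF=(1 − 212/7385·(0.969100+0.920900+0.908500))/(1+212/7385) = 447/500 ≈ 0.894000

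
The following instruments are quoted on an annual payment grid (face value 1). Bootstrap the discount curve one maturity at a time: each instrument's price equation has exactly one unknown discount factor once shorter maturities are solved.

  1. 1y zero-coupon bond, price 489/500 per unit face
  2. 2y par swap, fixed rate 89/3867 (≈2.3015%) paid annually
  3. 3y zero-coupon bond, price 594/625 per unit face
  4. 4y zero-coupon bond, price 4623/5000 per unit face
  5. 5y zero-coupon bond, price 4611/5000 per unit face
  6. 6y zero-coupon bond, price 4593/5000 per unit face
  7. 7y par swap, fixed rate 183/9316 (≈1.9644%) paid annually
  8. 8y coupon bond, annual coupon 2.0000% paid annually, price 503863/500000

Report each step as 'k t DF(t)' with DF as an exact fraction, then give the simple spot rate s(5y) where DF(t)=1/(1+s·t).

step 1 [1y] zero: DF = P = 489/500 ≈ 0.978000
step 2 [2y] swap r/1=89/3867: DF=(1 − 89/3867·(0.978000))/(1+89/3867) = 1911/2000 ≈ 0.955500
step 3 [3y] zero: DF = P = 594/625 ≈ 0.950400
step 4 [4y] zero: DF = P = 4623/5000 ≈ 0.924600
step 5 [5y] zero: DF = P = 4611/5000 ≈ 0.922200
step 6 [6y] zero: DF = P = 4593/5000 ≈ 0.918600
step 7 [7y] swap r/1=183/9316: DF=(1 − 183/9316·(0.978000+0.955500+0.950400+0.924600+0.922200+0.918600))/(1+183/9316) = 8719/10000 ≈ 0.871900
step 8 [8y] bond c/1=1/50: DF=(503863/500000 − 1/50·(0.978000+0.955500+0.950400+0.924600+0.922200+0.918600+0.871900))/(1+1/50) = 8601/10000 ≈ 0.860100

1 1 489/500
2 2 1911/2000
3 3 594/625
4 4 4623/5000
5 5 4611/5000
6 6 4593/5000
7 7 8719/10000
8 8 8601/10000
s(5y) = (1/(4611/5000) − 1)/(5) = 389/23055 ≈ 1.6873%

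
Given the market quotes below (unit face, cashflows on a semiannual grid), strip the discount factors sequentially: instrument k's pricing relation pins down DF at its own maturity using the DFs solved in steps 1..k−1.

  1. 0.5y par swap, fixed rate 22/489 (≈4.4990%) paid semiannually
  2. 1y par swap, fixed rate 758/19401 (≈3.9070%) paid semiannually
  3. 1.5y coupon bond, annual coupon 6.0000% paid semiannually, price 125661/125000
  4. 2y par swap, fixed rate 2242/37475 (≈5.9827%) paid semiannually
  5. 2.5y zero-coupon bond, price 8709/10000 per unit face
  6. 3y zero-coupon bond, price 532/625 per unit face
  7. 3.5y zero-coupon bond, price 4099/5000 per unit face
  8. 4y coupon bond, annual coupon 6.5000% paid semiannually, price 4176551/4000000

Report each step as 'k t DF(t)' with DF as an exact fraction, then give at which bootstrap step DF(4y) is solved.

1 1/2 489/500
2 1 9621/10000
3 3/2 1839/2000
4 2 8879/10000
5 5/2 8709/10000
6 3 532/625
7 7/2 4099/5000
8 4 8133/10000
DF(4y) is solved at step 8

step 1 [0.5y] swap r/2=11/489: DF=(1 − 11/489·(0))/(1+11/489) = 489/500 ≈ 0.978000
step 2 [1y] swap r/2=379/19401: DF=(1 − 379/19401·(0.978000))/(1+379/19401) = 9621/10000 ≈ 0.962100
step 3 [1.5y] bond c/2=3/100: DF=(125661/125000 − 3/100·(0.978000+0.962100))/(1+3/100) = 1839/2000 ≈ 0.919500
step 4 [2y] swap r/2=1121/37475: DF=(1 − 1121/37475·(0.978000+0.962100+0.919500))/(1+1121/37475) = 8879/10000 ≈ 0.887900
step 5 [2.5y] zero: DF = P = 8709/10000 ≈ 0.870900
step 6 [3y] zero: DF = P = 532/625 ≈ 0.851200
step 7 [3.5y] zero: DF = P = 4099/5000 ≈ 0.819800
step 8 [4y] bond c/2=13/400: DF=(4176551/4000000 − 13/400·(0.978000+0.962100+0.919500+0.887900+0.870900+0.851200+0.819800))/(1+13/400) = 8133/10000 ≈ 0.813300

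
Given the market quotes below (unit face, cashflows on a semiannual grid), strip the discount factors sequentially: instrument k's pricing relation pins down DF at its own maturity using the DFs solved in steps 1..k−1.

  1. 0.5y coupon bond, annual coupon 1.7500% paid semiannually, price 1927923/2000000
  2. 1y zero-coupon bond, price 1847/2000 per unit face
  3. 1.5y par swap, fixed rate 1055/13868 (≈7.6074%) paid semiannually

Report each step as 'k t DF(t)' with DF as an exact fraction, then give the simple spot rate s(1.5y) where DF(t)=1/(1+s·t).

step 1 [0.5y] bond c/2=7/800: DF=(1927923/2000000 − 7/800·(0))/(1+7/800) = 2389/2500 ≈ 0.955600
step 2 [1y] zero: DF = P = 1847/2000 ≈ 0.923500
step 3 [1.5y] swap r/2=1055/27736: DF=(1 − 1055/27736·(0.955600+0.923500))/(1+1055/27736) = 1789/2000 ≈ 0.894500

1 1/2 2389/2500
2 1 1847/2000
3 3/2 1789/2000
s(1.5y) = (1/(1789/2000) − 1)/(3/2) = 422/5367 ≈ 7.8629%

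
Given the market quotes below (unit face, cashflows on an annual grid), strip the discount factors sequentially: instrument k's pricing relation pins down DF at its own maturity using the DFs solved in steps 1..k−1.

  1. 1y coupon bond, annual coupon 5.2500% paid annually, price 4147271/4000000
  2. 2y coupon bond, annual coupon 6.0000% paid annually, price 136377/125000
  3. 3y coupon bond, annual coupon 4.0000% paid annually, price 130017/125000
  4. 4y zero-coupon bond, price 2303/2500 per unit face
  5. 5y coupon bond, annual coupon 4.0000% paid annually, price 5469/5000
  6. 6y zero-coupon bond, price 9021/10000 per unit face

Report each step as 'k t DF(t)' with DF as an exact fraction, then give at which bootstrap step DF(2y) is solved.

1 1 9851/10000
2 2 1947/2000
3 3 578/625
4 4 2303/2500
5 5 4527/5000
6 6 9021/10000
DF(2y) is solved at step 2

step 1 [1y] bond c/1=21/400: DF=(4147271/4000000 − 21/400·(0))/(1+21/400) = 9851/10000 ≈ 0.985100
step 2 [2y] bond c/1=3/50: DF=(136377/125000 − 3/50·(0.985100))/(1+3/50) = 1947/2000 ≈ 0.973500
step 3 [3y] bond c/1=1/25: DF=(130017/125000 − 1/25·(0.985100+0.973500))/(1+1/25) = 578/625 ≈ 0.924800
step 4 [4y] zero: DF = P = 2303/2500 ≈ 0.921200
step 5 [5y] bond c/1=1/25: DF=(5469/5000 − 1/25·(0.985100+0.973500+0.924800+0.921200))/(1+1/25) = 4527/5000 ≈ 0.905400
step 6 [6y] zero: DF = P = 9021/10000 ≈ 0.902100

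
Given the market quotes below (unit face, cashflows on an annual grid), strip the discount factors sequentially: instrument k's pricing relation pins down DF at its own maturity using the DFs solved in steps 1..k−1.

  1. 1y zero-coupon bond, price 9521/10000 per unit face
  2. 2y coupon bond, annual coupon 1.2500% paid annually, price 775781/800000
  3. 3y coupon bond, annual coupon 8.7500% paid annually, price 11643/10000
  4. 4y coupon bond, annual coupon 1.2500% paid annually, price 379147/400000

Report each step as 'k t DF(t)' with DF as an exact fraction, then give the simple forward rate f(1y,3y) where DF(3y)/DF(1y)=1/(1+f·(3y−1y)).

step 1 [1y] zero: DF = P = 9521/10000 ≈ 0.952100
step 2 [2y] bond c/1=1/80: DF=(775781/800000 − 1/80·(0.952100))/(1+1/80) = 473/500 ≈ 0.946000
step 3 [3y] bond c/1=7/80: DF=(11643/10000 − 7/80·(0.952100+0.946000))/(1+7/80) = 9179/10000 ≈ 0.917900
step 4 [4y] bond c/1=1/80: DF=(379147/400000 − 1/80·(0.952100+0.946000+0.917900))/(1+1/80) = 4507/5000 ≈ 0.901400

1 1 9521/10000
2 2 473/500
3 3 9179/10000
4 4 4507/5000
f(1y,3y) = ((9521/10000)/(9179/10000) − 1)/(2) = 171/9179 ≈ 1.8629%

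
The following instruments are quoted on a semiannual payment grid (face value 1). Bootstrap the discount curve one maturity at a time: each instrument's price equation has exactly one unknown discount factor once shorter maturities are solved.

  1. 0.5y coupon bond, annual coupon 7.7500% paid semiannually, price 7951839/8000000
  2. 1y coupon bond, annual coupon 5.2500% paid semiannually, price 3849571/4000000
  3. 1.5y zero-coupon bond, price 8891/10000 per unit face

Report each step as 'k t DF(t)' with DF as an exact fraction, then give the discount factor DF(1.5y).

step 1 [0.5y] bond c/2=31/800: DF=(7951839/8000000 − 31/800·(0))/(1+31/800) = 9569/10000 ≈ 0.956900
step 2 [1y] bond c/2=21/800: DF=(3849571/4000000 − 21/800·(0.956900))/(1+21/800) = 9133/10000 ≈ 0.913300
step 3 [1.5y] zero: DF = P = 8891/10000 ≈ 0.889100

1 1/2 9569/10000
2 1 9133/10000
3 3/2 8891/10000
DF(1.5y) = 8891/10000 ≈ 0.889100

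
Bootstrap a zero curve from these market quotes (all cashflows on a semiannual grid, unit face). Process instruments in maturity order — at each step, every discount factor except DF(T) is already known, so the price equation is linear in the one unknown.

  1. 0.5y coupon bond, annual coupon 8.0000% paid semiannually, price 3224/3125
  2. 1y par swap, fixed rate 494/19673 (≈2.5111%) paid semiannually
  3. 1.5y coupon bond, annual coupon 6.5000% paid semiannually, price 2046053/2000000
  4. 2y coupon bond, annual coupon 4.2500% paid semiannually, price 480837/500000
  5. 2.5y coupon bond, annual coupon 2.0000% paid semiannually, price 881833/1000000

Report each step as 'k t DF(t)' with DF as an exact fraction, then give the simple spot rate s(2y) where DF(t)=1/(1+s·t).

1 1/2 124/125
2 1 9753/10000
3 3/2 9289/10000
4 2 4407/5000
5 5/2 8357/10000
s(2y) = (1/(4407/5000) − 1)/(2) = 593/8814 ≈ 6.7279%

step 1 [0.5y] bond c/2=1/25: DF=(3224/3125 − 1/25·(0))/(1+1/25) = 124/125 ≈ 0.992000
step 2 [1y] swap r/2=247/19673: DF=(1 − 247/19673·(0.992000))/(1+247/19673) = 9753/10000 ≈ 0.975300
step 3 [1.5y] bond c/2=13/400: DF=(2046053/2000000 − 13/400·(0.992000+0.975300))/(1+13/400) = 9289/10000 ≈ 0.928900
step 4 [2y] bond c/2=17/800: DF=(480837/500000 − 17/800·(0.992000+0.975300+0.928900))/(1+17/800) = 4407/5000 ≈ 0.881400
step 5 [2.5y] bond c/2=1/100: DF=(881833/1000000 − 1/100·(0.992000+0.975300+0.928900+0.881400))/(1+1/100) = 8357/10000 ≈ 0.835700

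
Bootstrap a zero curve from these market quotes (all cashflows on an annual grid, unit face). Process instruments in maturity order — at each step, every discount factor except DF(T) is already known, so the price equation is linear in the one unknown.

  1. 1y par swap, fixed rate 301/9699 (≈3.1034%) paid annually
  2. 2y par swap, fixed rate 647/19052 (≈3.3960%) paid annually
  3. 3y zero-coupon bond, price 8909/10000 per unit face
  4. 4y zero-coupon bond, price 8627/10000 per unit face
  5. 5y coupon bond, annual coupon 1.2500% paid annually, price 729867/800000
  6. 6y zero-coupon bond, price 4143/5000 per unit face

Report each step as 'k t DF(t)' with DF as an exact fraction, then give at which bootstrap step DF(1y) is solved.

step 1 [1y] swap r/1=301/9699: DF=(1 − 301/9699·(0))/(1+301/9699) = 9699/10000 ≈ 0.969900
step 2 [2y] swap r/1=647/19052: DF=(1 − 647/19052·(0.969900))/(1+647/19052) = 9353/10000 ≈ 0.935300
step 3 [3y] zero: DF = P = 8909/10000 ≈ 0.890900
step 4 [4y] zero: DF = P = 8627/10000 ≈ 0.862700
step 5 [5y] bond c/1=1/80: DF=(729867/800000 − 1/80·(0.969900+0.935300+0.890900+0.862700))/(1+1/80) = 8559/10000 ≈ 0.855900
step 6 [6y] zero: DF = P = 4143/5000 ≈ 0.828600

1 1 9699/10000
2 2 9353/10000
3 3 8909/10000
4 4 8627/10000
5 5 8559/10000
6 6 4143/5000
DF(1y) is solved at step 1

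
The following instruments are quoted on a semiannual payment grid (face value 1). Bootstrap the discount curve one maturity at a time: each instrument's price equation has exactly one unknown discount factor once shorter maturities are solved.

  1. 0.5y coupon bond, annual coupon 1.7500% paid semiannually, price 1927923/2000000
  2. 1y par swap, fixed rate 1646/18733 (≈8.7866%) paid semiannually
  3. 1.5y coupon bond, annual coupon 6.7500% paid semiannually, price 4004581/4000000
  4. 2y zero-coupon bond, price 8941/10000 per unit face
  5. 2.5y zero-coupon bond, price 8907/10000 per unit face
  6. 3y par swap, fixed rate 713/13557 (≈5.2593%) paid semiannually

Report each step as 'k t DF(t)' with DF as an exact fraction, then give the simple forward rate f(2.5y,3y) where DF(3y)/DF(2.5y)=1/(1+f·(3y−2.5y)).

1 1/2 2389/2500
2 1 9177/10000
3 3/2 9073/10000
4 2 8941/10000
5 5/2 8907/10000
6 3 4287/5000
f(2.5y,3y) = ((8907/10000)/(4287/5000) − 1)/(1/2) = 111/1429 ≈ 7.7677%

step 1 [0.5y] bond c/2=7/800: DF=(1927923/2000000 − 7/800·(0))/(1+7/800) = 2389/2500 ≈ 0.955600
step 2 [1y] swap r/2=823/18733: DF=(1 − 823/18733·(0.955600))/(1+823/18733) = 9177/10000 ≈ 0.917700
step 3 [1.5y] bond c/2=27/800: DF=(4004581/4000000 − 27/800·(0.955600+0.917700))/(1+27/800) = 9073/10000 ≈ 0.907300
step 4 [2y] zero: DF = P = 8941/10000 ≈ 0.894100
step 5 [2.5y] zero: DF = P = 8907/10000 ≈ 0.890700
step 6 [3y] swap r/2=713/27114: DF=(1 − 713/27114·(0.955600+0.917700+0.907300+0.894100+0.890700))/(1+713/27114) = 4287/5000 ≈ 0.857400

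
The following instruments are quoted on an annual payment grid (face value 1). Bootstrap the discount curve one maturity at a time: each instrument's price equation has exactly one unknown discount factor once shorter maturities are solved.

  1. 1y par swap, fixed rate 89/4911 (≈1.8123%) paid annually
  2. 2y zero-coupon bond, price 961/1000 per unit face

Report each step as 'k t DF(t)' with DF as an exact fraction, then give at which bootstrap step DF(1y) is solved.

1 1 4911/5000
2 2 961/1000
DF(1y) is solved at step 1

step 1 [1y] swap r/1=89/4911: DF=(1 − 89/4911·(0))/(1+89/4911) = 4911/5000 ≈ 0.982200
step 2 [2y] zero: DF = P = 961/1000 ≈ 0.961000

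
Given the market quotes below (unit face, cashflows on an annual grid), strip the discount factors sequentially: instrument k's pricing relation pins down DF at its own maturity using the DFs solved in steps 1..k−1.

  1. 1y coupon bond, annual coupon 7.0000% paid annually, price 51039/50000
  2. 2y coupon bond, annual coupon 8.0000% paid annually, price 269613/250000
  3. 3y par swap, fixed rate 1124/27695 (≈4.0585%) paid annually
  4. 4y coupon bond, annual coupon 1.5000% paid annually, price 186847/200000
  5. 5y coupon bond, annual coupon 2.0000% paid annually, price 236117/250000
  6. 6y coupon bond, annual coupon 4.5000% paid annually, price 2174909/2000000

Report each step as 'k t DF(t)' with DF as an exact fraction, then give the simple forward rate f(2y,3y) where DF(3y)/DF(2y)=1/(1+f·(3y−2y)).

step 1 [1y] bond c/1=7/100: DF=(51039/50000 − 7/100·(0))/(1+7/100) = 477/500 ≈ 0.954000
step 2 [2y] bond c/1=2/25: DF=(269613/250000 − 2/25·(0.954000))/(1+2/25) = 9279/10000 ≈ 0.927900
step 3 [3y] swap r/1=1124/27695: DF=(1 − 1124/27695·(0.954000+0.927900))/(1+1124/27695) = 2219/2500 ≈ 0.887600
step 4 [4y] bond c/1=3/200: DF=(186847/200000 − 3/200·(0.954000+0.927900+0.887600))/(1+3/200) = 1759/2000 ≈ 0.879500
step 5 [5y] bond c/1=1/50: DF=(236117/250000 − 1/50·(0.954000+0.927900+0.887600+0.879500))/(1+1/50) = 534/625 ≈ 0.854400
step 6 [6y] bond c/1=9/200: DF=(2174909/2000000 − 9/200·(0.954000+0.927900+0.887600+0.879500+0.854400))/(1+9/200) = 8467/10000 ≈ 0.846700

1 1 477/500
2 2 9279/10000
3 3 2219/2500
4 4 1759/2000
5 5 534/625
6 6 8467/10000
f(2y,3y) = ((9279/10000)/(2219/2500) − 1)/(1) = 403/8876 ≈ 4.5403%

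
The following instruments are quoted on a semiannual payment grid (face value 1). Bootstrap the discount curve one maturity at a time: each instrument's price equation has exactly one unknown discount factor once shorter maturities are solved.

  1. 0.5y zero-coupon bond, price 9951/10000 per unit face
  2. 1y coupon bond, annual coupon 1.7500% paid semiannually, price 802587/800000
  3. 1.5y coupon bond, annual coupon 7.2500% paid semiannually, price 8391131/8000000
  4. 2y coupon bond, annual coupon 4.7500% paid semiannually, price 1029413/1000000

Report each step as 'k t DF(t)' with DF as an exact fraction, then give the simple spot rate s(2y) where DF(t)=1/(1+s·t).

step 1 [0.5y] zero: DF = P = 9951/10000 ≈ 0.995100
step 2 [1y] bond c/2=7/800: DF=(802587/800000 − 7/800·(0.995100))/(1+7/800) = 9859/10000 ≈ 0.985900
step 3 [1.5y] bond c/2=29/800: DF=(8391131/8000000 − 29/800·(0.995100+0.985900))/(1+29/800) = 9429/10000 ≈ 0.942900
step 4 [2y] bond c/2=19/800: DF=(1029413/1000000 − 19/800·(0.995100+0.985900+0.942900))/(1+19/800) = 9377/10000 ≈ 0.937700

1 1/2 9951/10000
2 1 9859/10000
3 3/2 9429/10000
4 2 9377/10000
s(2y) = (1/(9377/10000) − 1)/(2) = 623/18754 ≈ 3.3220%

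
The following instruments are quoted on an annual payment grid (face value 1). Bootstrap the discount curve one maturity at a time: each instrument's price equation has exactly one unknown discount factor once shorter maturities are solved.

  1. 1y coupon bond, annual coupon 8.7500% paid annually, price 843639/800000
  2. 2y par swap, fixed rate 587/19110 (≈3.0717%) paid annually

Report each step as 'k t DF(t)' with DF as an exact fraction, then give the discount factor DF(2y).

1 1 9697/10000
2 2 9413/10000
DF(2y) = 9413/10000 ≈ 0.941300

step 1 [1y] bond c/1=7/80: DF=(843639/800000 − 7/80·(0))/(1+7/80) = 9697/10000 ≈ 0.969700
step 2 [2y] swap r/1=587/19110: DF=(1 − 587/19110·(0.969700))/(1+587/19110) = 9413/10000 ≈ 0.941300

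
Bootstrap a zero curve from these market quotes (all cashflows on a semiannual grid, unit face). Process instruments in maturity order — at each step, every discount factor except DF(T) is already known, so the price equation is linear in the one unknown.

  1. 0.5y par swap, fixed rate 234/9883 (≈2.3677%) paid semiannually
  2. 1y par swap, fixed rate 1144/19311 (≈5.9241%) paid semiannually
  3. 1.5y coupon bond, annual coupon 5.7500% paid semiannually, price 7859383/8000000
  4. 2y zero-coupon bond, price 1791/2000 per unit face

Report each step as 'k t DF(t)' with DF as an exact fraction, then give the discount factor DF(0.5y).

step 1 [0.5y] swap r/2=117/9883: DF=(1 − 117/9883·(0))/(1+117/9883) = 9883/10000 ≈ 0.988300
step 2 [1y] swap r/2=572/19311: DF=(1 − 572/19311·(0.988300))/(1+572/19311) = 2357/2500 ≈ 0.942800
step 3 [1.5y] bond c/2=23/800: DF=(7859383/8000000 − 23/800·(0.988300+0.942800))/(1+23/800) = 901/1000 ≈ 0.901000
step 4 [2y] zero: DF = P = 1791/2000 ≈ 0.895500

1 1/2 9883/10000
2 1 2357/2500
3 3/2 901/1000
4 2 1791/2000
DF(0.5y) = 9883/10000 ≈ 0.988300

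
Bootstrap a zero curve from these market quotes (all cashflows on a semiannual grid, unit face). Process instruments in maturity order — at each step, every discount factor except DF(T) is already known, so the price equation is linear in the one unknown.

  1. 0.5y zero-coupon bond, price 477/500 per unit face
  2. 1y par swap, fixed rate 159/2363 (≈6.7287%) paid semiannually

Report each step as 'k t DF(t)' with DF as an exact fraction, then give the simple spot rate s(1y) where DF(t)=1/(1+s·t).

step 1 [0.5y] zero: DF = P = 477/500 ≈ 0.954000
step 2 [1y] swap r/2=159/4726: DF=(1 − 159/4726·(0.954000))/(1+159/4726) = 2341/2500 ≈ 0.936400

1 1/2 477/500
2 1 2341/2500
s(1y) = (1/(2341/2500) − 1)/(1) = 159/2341 ≈ 6.7920%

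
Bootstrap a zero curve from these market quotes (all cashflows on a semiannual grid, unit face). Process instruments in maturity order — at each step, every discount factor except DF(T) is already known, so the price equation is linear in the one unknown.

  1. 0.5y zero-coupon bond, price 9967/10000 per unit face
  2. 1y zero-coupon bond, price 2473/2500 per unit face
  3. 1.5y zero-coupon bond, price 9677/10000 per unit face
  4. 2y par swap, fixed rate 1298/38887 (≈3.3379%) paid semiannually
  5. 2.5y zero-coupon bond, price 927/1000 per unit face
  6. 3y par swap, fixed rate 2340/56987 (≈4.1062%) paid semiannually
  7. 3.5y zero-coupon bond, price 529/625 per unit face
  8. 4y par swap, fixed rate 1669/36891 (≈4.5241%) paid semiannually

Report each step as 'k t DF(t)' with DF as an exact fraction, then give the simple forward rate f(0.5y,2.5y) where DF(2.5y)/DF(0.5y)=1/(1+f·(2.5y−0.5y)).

step 1 [0.5y] zero: DF = P = 9967/10000 ≈ 0.996700
step 2 [1y] zero: DF = P = 2473/2500 ≈ 0.989200
step 3 [1.5y] zero: DF = P = 9677/10000 ≈ 0.967700
step 4 [2y] swap r/2=649/38887: DF=(1 − 649/38887·(0.996700+0.989200+0.967700))/(1+649/38887) = 9351/10000 ≈ 0.935100
step 5 [2.5y] zero: DF = P = 927/1000 ≈ 0.927000
step 6 [3y] swap r/2=1170/56987: DF=(1 − 1170/56987·(0.996700+0.989200+0.967700+0.935100+0.927000))/(1+1170/56987) = 883/1000 ≈ 0.883000
step 7 [3.5y] zero: DF = P = 529/625 ≈ 0.846400
step 8 [4y] swap r/2=1669/73782: DF=(1 − 1669/73782·(0.996700+0.989200+0.967700+0.935100+0.927000+0.883000+0.846400))/(1+1669/73782) = 8331/10000 ≈ 0.833100

1 1/2 9967/10000
2 1 2473/2500
3 3/2 9677/10000
4 2 9351/10000
5 5/2 927/1000
6 3 883/1000
7 7/2 529/625
8 4 8331/10000
f(0.5y,2.5y) = ((9967/10000)/(927/1000) − 1)/(2) = 697/18540 ≈ 3.7594%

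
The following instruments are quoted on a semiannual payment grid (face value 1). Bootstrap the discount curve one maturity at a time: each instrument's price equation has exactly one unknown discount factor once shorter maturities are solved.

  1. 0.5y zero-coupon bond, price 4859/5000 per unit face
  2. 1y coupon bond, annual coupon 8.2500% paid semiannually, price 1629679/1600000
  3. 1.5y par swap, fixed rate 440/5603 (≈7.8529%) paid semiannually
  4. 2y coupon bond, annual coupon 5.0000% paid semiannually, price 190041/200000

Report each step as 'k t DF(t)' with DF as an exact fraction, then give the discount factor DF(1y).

1 1/2 4859/5000
2 1 9397/10000
3 3/2 89/100
4 2 8587/10000
DF(1y) = 9397/10000 ≈ 0.939700

step 1 [0.5y] zero: DF = P = 4859/5000 ≈ 0.971800
step 2 [1y] bond c/2=33/800: DF=(1629679/1600000 − 33/800·(0.971800))/(1+33/800) = 9397/10000 ≈ 0.939700
step 3 [1.5y] swap r/2=220/5603: DF=(1 − 220/5603·(0.971800+0.939700))/(1+220/5603) = 89/100 ≈ 0.890000
step 4 [2y] bond c/2=1/40: DF=(190041/200000 − 1/40·(0.971800+0.939700+0.890000))/(1+1/40) = 8587/10000 ≈ 0.858700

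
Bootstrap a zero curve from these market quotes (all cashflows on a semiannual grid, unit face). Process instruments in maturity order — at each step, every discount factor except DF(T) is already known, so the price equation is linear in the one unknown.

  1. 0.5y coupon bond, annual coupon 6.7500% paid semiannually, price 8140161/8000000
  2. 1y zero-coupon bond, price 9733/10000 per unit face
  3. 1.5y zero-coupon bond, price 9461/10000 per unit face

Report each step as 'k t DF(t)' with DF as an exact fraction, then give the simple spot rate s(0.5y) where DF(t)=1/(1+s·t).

1 1/2 9843/10000
2 1 9733/10000
3 3/2 9461/10000
s(0.5y) = (1/(9843/10000) − 1)/(1/2) = 314/9843 ≈ 3.1901%

step 1 [0.5y] bond c/2=27/800: DF=(8140161/8000000 − 27/800·(0))/(1+27/800) = 9843/10000 ≈ 0.984300
step 2 [1y] zero: DF = P = 9733/10000 ≈ 0.973300
step 3 [1.5y] zero: DF = P = 9461/10000 ≈ 0.946100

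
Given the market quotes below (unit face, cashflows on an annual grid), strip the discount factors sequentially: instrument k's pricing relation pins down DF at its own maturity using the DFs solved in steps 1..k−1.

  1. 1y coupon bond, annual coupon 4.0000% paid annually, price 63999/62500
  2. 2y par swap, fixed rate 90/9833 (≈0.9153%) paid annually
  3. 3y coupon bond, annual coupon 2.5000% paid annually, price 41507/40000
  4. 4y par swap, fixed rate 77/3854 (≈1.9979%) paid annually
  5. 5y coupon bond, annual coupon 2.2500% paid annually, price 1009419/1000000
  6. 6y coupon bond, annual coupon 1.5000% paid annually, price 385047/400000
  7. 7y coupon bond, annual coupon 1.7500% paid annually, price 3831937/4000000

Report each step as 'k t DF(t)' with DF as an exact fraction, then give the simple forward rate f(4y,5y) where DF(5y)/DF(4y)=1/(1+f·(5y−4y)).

1 1 4923/5000
2 2 491/500
3 3 2411/2500
4 4 923/1000
5 5 564/625
6 6 8781/10000
7 7 4223/5000
f(4y,5y) = ((923/1000)/(564/625) − 1)/(1) = 103/4512 ≈ 2.2828%

step 1 [1y] bond c/1=1/25: DF=(63999/62500 − 1/25·(0))/(1+1/25) = 4923/5000 ≈ 0.984600
step 2 [2y] swap r/1=90/9833: DF=(1 − 90/9833·(0.984600))/(1+90/9833) = 491/500 ≈ 0.982000
step 3 [3y] bond c/1=1/40: DF=(41507/40000 − 1/40·(0.984600+0.982000))/(1+1/40) = 2411/2500 ≈ 0.964400
step 4 [4y] swap r/1=77/3854: DF=(1 − 77/3854·(0.984600+0.982000+0.964400))/(1+77/3854) = 923/1000 ≈ 0.923000
step 5 [5y] bond c/1=9/400: DF=(1009419/1000000 − 9/400·(0.984600+0.982000+0.964400+0.923000))/(1+9/400) = 564/625 ≈ 0.902400
step 6 [6y] bond c/1=3/200: DF=(385047/400000 − 3/200·(0.984600+0.982000+0.964400+0.923000+0.902400))/(1+3/200) = 8781/10000 ≈ 0.878100
step 7 [7y] bond c/1=7/400: DF=(3831937/4000000 − 7/400·(0.984600+0.982000+0.964400+0.923000+0.902400+0.878100))/(1+7/400) = 4223/5000 ≈ 0.844600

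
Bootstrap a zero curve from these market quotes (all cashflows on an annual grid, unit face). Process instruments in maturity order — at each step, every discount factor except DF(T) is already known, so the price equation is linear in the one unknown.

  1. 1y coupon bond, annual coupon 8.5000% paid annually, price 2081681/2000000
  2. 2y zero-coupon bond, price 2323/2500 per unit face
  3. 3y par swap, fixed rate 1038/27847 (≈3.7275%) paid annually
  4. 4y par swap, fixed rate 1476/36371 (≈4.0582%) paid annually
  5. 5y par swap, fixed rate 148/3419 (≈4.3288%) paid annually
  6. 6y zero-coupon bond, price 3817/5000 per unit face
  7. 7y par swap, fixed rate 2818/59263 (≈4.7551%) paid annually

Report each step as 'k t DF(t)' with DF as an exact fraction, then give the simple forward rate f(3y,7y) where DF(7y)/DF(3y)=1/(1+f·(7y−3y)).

step 1 [1y] bond c/1=17/200: DF=(2081681/2000000 − 17/200·(0))/(1+17/200) = 9593/10000 ≈ 0.959300
step 2 [2y] zero: DF = P = 2323/2500 ≈ 0.929200
step 3 [3y] swap r/1=1038/27847: DF=(1 − 1038/27847·(0.959300+0.929200))/(1+1038/27847) = 4481/5000 ≈ 0.896200
step 4 [4y] swap r/1=1476/36371: DF=(1 − 1476/36371·(0.959300+0.929200+0.896200))/(1+1476/36371) = 2131/2500 ≈ 0.852400
step 5 [5y] swap r/1=148/3419: DF=(1 − 148/3419·(0.959300+0.929200+0.896200+0.852400))/(1+148/3419) = 2019/2500 ≈ 0.807600
step 6 [6y] zero: DF = P = 3817/5000 ≈ 0.763400
step 7 [7y] swap r/1=2818/59263: DF=(1 − 2818/59263·(0.959300+0.929200+0.896200+0.852400+0.807600+0.763400))/(1+2818/59263) = 3591/5000 ≈ 0.718200

1 1 9593/10000
2 2 2323/2500
3 3 4481/5000
4 4 2131/2500
5 5 2019/2500
6 6 3817/5000
7 7 3591/5000
f(3y,7y) = ((4481/5000)/(3591/5000) − 1)/(4) = 445/7182 ≈ 6.1960%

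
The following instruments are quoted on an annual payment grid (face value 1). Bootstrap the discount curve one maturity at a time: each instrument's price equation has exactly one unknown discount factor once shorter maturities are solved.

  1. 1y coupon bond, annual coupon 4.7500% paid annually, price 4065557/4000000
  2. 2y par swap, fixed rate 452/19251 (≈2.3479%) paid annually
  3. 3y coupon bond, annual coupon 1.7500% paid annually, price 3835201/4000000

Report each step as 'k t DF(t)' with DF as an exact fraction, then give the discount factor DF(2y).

step 1 [1y] bond c/1=19/400: DF=(4065557/4000000 − 19/400·(0))/(1+19/400) = 9703/10000 ≈ 0.970300
step 2 [2y] swap r/1=452/19251: DF=(1 − 452/19251·(0.970300))/(1+452/19251) = 2387/2500 ≈ 0.954800
step 3 [3y] bond c/1=7/400: DF=(3835201/4000000 − 7/400·(0.970300+0.954800))/(1+7/400) = 2273/2500 ≈ 0.909200

1 1 9703/10000
2 2 2387/2500
3 3 2273/2500
DF(2y) = 2387/2500 ≈ 0.954800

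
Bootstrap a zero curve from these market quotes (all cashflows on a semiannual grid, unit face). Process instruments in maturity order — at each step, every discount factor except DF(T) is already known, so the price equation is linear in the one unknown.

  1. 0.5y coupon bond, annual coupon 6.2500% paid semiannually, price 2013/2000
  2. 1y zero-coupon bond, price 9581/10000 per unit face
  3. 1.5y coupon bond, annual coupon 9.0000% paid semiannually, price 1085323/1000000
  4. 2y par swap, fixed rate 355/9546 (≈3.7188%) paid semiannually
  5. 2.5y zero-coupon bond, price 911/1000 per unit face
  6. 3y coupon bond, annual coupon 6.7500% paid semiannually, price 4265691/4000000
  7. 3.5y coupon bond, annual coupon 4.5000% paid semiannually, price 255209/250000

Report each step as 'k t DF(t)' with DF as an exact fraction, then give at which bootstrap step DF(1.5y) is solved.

step 1 [0.5y] bond c/2=1/32: DF=(2013/2000 − 1/32·(0))/(1+1/32) = 122/125 ≈ 0.976000
step 2 [1y] zero: DF = P = 9581/10000 ≈ 0.958100
step 3 [1.5y] bond c/2=9/200: DF=(1085323/1000000 − 9/200·(0.976000+0.958100))/(1+9/200) = 9553/10000 ≈ 0.955300
step 4 [2y] swap r/2=355/19092: DF=(1 − 355/19092·(0.976000+0.958100+0.955300))/(1+355/19092) = 929/1000 ≈ 0.929000
step 5 [2.5y] zero: DF = P = 911/1000 ≈ 0.911000
step 6 [3y] bond c/2=27/800: DF=(4265691/4000000 − 27/800·(0.976000+0.958100+0.955300+0.929000+0.911000))/(1+27/800) = 2193/2500 ≈ 0.877200
step 7 [3.5y] bond c/2=9/400: DF=(255209/250000 − 9/400·(0.976000+0.958100+0.955300+0.929000+0.911000+0.877200))/(1+9/400) = 7/8 ≈ 0.875000

1 1/2 122/125
2 1 9581/10000
3 3/2 9553/10000
4 2 929/1000
5 5/2 911/1000
6 3 2193/2500
7 7/2 7/8
DF(1.5y) is solved at step 3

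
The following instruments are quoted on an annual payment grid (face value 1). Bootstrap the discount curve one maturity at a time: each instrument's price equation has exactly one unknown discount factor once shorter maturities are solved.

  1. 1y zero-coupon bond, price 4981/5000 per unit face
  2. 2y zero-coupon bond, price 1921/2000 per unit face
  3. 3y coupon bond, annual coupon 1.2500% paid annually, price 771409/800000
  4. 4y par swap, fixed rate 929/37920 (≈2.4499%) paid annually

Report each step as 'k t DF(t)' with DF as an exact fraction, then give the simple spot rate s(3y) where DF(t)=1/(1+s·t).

1 1 4981/5000
2 2 1921/2000
3 3 4641/5000
4 4 9071/10000
s(3y) = (1/(4641/5000) − 1)/(3) = 359/13923 ≈ 2.5785%

step 1 [1y] zero: DF = P = 4981/5000 ≈ 0.996200
step 2 [2y] zero: DF = P = 1921/2000 ≈ 0.960500
step 3 [3y] bond c/1=1/80: DF=(771409/800000 − 1/80·(0.996200+0.960500))/(1+1/80) = 4641/5000 ≈ 0.928200
step 4 [4y] swap r/1=929/37920: DF=(1 − 929/37920·(0.996200+0.960500+0.928200))/(1+929/37920) = 9071/10000 ≈ 0.907100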